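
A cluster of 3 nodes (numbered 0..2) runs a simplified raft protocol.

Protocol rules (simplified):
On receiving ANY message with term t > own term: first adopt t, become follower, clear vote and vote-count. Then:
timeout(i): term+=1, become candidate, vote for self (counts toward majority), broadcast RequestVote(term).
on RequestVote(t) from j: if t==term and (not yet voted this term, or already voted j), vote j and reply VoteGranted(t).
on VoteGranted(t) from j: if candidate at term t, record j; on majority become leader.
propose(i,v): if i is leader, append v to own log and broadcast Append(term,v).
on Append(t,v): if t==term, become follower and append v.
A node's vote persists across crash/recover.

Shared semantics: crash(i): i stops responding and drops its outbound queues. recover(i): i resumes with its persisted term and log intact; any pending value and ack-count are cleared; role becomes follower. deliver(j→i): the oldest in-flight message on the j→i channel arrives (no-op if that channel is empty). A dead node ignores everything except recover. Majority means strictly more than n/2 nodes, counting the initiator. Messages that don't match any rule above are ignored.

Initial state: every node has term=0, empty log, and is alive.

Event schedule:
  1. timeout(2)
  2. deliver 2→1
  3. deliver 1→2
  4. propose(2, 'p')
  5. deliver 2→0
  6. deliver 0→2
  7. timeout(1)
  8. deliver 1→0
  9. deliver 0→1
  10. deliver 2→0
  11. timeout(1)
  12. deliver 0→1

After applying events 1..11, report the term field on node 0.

[1] timeout(2) → N2(cand t1 [-])
[2] deliver 2→1 → N1(foll t1 [-])
[3] deliver 1→2 → N2(lead t1 [-])
[4] propose(2,'p') → N2(lead t1 [p])
[5] deliver 2→0 → N0(foll t1 [-])
[6] deliver 0→2 → ∅
[7] timeout(1) → N1(cand t2 [-])
[8] deliver 1→0 → N0(foll t2 [-])
[9] deliver 0→1 → N1(lead t2 [-])
[10] deliver 2→0 → ∅
[11] timeout(1) → N1(cand t3 [-])

2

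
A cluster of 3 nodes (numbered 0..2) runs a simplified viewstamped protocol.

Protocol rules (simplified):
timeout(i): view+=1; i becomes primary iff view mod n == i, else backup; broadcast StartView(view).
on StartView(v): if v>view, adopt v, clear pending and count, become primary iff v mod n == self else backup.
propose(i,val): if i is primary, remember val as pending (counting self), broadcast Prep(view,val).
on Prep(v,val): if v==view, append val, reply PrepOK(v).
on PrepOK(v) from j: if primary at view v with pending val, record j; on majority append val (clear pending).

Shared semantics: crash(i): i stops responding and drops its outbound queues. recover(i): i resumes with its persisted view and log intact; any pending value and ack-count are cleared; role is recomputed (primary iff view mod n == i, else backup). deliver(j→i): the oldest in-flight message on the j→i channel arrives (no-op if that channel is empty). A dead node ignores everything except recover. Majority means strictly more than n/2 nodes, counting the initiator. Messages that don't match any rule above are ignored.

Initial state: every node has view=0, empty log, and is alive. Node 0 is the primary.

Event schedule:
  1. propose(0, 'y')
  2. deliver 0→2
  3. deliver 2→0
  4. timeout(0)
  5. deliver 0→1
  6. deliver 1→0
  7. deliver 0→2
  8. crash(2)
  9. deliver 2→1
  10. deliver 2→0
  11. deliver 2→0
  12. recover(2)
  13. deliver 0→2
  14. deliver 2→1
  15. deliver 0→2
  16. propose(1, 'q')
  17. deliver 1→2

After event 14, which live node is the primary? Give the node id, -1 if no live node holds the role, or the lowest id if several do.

-1

after 1 — propose(0,'y'): ·
after 2 — deliver 0→2: n2:back/v0/[y]
after 3 — deliver 2→0: n0:prim/v0/[y]
after 4 — timeout(0): n0:back/v1/[y]
after 5 — deliver 0→1: n1:back/v0/[y]
after 6 — deliver 1→0: ·
after 7 — deliver 0→2: n2:back/v1/[y]
after 8 — crash(2): n2:✗back/v1/[y]
after 9 — deliver 2→1: ·
after 10 — deliver 2→0: ·
after 11 — deliver 2→0: ·
after 12 — recover(2): n2:back/v1/[y]
after 13 — deliver 0→2: ·
after 14 — deliver 2→1: ·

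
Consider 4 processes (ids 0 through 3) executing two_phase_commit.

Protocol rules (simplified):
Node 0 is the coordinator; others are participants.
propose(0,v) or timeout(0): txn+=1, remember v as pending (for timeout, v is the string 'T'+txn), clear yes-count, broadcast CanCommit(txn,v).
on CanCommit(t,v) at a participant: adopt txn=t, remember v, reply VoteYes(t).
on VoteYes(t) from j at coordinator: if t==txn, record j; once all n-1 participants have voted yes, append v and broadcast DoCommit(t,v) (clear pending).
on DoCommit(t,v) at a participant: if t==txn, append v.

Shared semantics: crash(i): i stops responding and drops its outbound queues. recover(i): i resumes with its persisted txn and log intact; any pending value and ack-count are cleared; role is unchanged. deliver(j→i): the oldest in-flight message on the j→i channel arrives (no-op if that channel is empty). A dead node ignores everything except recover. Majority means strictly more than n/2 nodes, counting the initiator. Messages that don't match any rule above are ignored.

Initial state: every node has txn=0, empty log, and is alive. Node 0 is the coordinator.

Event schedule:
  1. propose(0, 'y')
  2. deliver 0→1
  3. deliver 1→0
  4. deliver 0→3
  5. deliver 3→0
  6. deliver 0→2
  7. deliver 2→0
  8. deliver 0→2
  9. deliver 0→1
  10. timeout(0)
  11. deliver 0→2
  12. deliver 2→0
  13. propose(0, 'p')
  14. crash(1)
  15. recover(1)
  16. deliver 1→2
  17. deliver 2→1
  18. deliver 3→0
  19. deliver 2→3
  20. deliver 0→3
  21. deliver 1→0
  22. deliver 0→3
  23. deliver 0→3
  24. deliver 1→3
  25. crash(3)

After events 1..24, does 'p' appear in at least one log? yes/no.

1. propose(0,'y'):  <0:coor t1 ->
2. deliver 0→1:  <1:part t1 ->
3. deliver 1→0:  nop
4. deliver 0→3:  <3:part t1 ->
5. deliver 3→0:  nop
6. deliver 0→2:  <2:part t1 ->
7. deliver 2→0:  <0:coor t1 y>
8. deliver 0→2:  <2:part t1 y>
9. deliver 0→1:  <1:part t1 y>
10. timeout(0):  <0:coor t2 y>
11. deliver 0→2:  <2:part t2 y>
12. deliver 2→0:  nop
13. propose(0,'p'):  <0:coor t3 y>
14. crash(1):  <1:✗part t1 y>
15. recover(1):  <1:part t1 y>
16. deliver 1→2:  nop
17. deliver 2→1:  nop
18. deliver 3→0:  nop
19. deliver 2→3:  nop
20. deliver 0→3:  <3:part t1 y>
21. deliver 1→0:  nop
22. deliver 0→3:  <3:part t2 y>
23. deliver 0→3:  <3:part t3 y>
24. deliver 1→3:  nop

no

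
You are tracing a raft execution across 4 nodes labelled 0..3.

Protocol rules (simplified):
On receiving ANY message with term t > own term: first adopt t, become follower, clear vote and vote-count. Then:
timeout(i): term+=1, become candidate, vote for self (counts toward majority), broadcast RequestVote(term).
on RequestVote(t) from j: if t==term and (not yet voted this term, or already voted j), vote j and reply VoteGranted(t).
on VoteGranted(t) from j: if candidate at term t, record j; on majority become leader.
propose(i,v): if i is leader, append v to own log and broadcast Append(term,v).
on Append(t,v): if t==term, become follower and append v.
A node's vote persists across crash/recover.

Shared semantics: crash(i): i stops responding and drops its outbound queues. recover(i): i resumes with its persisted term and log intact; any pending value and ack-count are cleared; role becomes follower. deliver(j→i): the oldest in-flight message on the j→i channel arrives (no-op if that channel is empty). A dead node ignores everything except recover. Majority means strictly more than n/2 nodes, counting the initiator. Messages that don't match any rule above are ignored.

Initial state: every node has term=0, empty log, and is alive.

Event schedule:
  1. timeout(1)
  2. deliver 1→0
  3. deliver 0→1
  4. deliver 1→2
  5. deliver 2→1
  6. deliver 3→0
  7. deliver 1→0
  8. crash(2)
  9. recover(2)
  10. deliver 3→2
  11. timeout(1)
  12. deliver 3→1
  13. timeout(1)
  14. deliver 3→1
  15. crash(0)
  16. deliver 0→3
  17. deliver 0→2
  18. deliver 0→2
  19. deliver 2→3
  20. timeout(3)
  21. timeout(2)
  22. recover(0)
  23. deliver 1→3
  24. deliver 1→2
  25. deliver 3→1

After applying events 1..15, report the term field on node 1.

1. timeout(1):  <1:cand t1 ->
2. deliver 1→0:  <0:foll t1 ->
3. deliver 0→1:  nop
4. deliver 1→2:  <2:foll t1 ->
5. deliver 2→1:  <1:lead t1 ->
6. deliver 3→0:  nop
7. deliver 1→0:  nop
8. crash(2):  <2:✗foll t1 ->
9. recover(2):  <2:foll t1 ->
10. deliver 3→2:  nop
11. timeout(1):  <1:cand t2 ->
12. deliver 3→1:  nop
13. timeout(1):  <1:cand t3 ->
14. deliver 3→1:  nop
15. crash(0):  <0:✗foll t1 ->

3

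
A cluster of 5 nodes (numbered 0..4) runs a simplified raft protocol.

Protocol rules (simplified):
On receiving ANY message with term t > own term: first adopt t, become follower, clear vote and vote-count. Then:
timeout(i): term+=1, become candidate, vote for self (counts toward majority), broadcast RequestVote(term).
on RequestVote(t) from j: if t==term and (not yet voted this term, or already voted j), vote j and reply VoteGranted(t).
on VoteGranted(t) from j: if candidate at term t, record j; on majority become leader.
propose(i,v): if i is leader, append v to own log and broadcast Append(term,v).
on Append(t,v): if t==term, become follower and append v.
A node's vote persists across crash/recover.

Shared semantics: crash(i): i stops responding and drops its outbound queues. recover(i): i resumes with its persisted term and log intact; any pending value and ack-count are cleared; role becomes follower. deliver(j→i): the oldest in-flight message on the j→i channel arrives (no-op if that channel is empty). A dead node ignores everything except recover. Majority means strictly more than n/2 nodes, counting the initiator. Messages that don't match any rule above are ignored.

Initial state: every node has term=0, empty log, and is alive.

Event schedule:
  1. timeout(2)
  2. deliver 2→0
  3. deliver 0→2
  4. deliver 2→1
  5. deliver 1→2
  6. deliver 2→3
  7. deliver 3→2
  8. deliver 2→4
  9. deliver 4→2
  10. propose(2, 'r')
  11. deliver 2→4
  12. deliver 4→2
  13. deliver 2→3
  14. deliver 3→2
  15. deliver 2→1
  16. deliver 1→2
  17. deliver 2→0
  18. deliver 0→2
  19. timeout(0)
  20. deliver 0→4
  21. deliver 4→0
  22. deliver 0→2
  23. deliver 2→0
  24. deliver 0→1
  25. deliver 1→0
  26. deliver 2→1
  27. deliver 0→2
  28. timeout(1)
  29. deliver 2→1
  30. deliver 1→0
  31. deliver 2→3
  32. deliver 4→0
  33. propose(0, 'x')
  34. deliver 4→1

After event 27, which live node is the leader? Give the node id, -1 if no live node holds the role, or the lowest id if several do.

0

e1 timeout(2): 2[cand,t=1,-]
e2 deliver 2→0: 0[foll,t=1,-]
e3 deliver 0→2: ·
e4 deliver 2→1: 1[foll,t=1,-]
e5 deliver 1→2: 2[lead,t=1,-]
e6 deliver 2→3: 3[foll,t=1,-]
e7 deliver 3→2: ·
e8 deliver 2→4: 4[foll,t=1,-]
e9 deliver 4→2: ·
e10 propose(2,'r'): 2[lead,t=1,r]
e11 deliver 2→4: 4[foll,t=1,r]
e12 deliver 4→2: ·
e13 deliver 2→3: 3[foll,t=1,r]
e14 deliver 3→2: ·
e15 deliver 2→1: 1[foll,t=1,r]
e16 deliver 1→2: ·
e17 deliver 2→0: 0[foll,t=1,r]
e18 deliver 0→2: ·
e19 timeout(0): 0[cand,t=2,r]
e20 deliver 0→4: 4[foll,t=2,r]
e21 deliver 4→0: ·
e22 deliver 0→2: 2[foll,t=2,r]
e23 deliver 2→0: 0[lead,t=2,r]
e24 deliver 0→1: 1[foll,t=2,r]
e25 deliver 1→0: ·
e26 deliver 2→1: ·
e27 deliver 0→2: ·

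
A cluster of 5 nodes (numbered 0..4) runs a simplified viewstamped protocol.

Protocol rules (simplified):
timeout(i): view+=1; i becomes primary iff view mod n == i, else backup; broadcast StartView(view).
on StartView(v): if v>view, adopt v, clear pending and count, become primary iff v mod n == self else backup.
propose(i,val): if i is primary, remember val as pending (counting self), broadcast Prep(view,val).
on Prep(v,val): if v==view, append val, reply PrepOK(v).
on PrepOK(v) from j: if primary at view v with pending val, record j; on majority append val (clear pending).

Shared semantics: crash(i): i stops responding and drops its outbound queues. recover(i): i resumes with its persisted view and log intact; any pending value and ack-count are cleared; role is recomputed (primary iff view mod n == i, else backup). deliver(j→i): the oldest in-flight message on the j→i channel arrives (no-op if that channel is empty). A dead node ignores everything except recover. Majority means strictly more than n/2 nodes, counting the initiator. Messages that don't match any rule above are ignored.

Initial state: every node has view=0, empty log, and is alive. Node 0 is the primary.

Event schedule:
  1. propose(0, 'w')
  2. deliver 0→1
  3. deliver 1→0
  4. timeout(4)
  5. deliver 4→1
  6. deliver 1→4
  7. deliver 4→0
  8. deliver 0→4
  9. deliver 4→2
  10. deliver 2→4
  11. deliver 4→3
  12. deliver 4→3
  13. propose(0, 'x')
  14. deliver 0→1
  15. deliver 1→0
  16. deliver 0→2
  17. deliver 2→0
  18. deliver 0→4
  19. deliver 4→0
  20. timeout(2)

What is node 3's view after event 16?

1

step 1 propose(0,'w'): —
step 2 deliver 0→1: 1={back,v=0,log=w}
step 3 deliver 1→0: —
step 4 timeout(4): 4={back,v=1,log=-}
step 5 deliver 4→1: 1={prim,v=1,log=w}
step 6 deliver 1→4: —
step 7 deliver 4→0: 0={back,v=1,log=-}
step 8 deliver 0→4: —
step 9 deliver 4→2: 2={back,v=1,log=-}
step 10 deliver 2→4: —
step 11 deliver 4→3: 3={back,v=1,log=-}
step 12 deliver 4→3: —
step 13 propose(0,'x'): —
step 14 deliver 0→1: —
step 15 deliver 1→0: —
step 16 deliver 0→2: —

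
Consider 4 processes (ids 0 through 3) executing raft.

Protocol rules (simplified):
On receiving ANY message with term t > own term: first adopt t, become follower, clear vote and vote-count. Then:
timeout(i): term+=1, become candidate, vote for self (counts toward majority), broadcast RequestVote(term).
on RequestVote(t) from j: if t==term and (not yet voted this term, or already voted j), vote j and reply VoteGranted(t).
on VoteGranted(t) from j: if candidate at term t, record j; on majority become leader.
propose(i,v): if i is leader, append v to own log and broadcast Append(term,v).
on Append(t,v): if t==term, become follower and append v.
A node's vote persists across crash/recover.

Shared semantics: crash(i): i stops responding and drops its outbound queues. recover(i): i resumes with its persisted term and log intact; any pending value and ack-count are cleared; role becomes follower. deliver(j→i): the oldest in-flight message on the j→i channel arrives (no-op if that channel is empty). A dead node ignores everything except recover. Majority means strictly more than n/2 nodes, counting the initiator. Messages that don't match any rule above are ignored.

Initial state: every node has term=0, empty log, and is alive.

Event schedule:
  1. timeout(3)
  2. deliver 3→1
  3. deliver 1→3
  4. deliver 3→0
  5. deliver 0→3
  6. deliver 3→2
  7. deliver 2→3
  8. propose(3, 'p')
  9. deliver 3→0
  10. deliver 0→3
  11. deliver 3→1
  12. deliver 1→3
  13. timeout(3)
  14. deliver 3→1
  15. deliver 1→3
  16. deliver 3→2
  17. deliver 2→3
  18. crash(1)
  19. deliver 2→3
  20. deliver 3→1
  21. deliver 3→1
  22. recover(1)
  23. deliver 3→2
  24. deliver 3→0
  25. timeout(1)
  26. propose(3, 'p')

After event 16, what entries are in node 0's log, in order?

p

[1] timeout(3) → N3(cand t1 [-])
[2] deliver 3→1 → N1(foll t1 [-])
[3] deliver 1→3 → ∅
[4] deliver 3→0 → N0(foll t1 [-])
[5] deliver 0→3 → N3(lead t1 [-])
[6] deliver 3→2 → N2(foll t1 [-])
[7] deliver 2→3 → ∅
[8] propose(3,'p') → N3(lead t1 [p])
[9] deliver 3→0 → N0(foll t1 [p])
[10] deliver 0→3 → ∅
[11] deliver 3→1 → N1(foll t1 [p])
[12] deliver 1→3 → ∅
[13] timeout(3) → N3(cand t2 [p])
[14] deliver 3→1 → N1(foll t2 [p])
[15] deliver 1→3 → ∅
[16] deliver 3→2 → N2(foll t1 [p])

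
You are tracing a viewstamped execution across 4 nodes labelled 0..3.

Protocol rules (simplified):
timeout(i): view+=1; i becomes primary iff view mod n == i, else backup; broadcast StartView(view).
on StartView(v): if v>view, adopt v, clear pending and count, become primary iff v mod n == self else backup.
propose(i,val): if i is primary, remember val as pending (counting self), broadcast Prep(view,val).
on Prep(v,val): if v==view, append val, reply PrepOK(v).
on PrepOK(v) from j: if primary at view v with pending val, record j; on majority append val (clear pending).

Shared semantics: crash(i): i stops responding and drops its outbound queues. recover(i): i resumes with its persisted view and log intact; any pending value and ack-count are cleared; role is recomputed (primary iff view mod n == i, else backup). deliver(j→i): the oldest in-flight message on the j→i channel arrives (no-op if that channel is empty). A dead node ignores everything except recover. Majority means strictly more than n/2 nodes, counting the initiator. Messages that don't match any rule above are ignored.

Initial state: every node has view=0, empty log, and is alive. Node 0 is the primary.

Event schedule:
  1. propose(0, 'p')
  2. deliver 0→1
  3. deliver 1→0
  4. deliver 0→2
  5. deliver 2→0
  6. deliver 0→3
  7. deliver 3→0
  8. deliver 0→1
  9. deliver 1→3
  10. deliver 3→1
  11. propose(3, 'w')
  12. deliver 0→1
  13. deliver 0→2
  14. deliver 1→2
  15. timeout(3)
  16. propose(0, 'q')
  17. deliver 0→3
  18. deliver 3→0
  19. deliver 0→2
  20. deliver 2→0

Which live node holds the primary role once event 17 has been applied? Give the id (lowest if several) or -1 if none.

[1] propose(0,'p') → ∅
[2] deliver 0→1 → N1(back v0 [p])
[3] deliver 1→0 → ∅
[4] deliver 0→2 → N2(back v0 [p])
[5] deliver 2→0 → N0(prim v0 [p])
[6] deliver 0→3 → N3(back v0 [p])
[7] deliver 3→0 → ∅
[8] deliver 0→1 → ∅
[9] deliver 1→3 → ∅
[10] deliver 3→1 → ∅
[11] propose(3,'w') → ∅
[12] deliver 0→1 → ∅
[13] deliver 0→2 → ∅
[14] deliver 1→2 → ∅
[15] timeout(3) → N3(back v1 [p])
[16] propose(0,'q') → ∅
[17] deliver 0→3 → ∅

0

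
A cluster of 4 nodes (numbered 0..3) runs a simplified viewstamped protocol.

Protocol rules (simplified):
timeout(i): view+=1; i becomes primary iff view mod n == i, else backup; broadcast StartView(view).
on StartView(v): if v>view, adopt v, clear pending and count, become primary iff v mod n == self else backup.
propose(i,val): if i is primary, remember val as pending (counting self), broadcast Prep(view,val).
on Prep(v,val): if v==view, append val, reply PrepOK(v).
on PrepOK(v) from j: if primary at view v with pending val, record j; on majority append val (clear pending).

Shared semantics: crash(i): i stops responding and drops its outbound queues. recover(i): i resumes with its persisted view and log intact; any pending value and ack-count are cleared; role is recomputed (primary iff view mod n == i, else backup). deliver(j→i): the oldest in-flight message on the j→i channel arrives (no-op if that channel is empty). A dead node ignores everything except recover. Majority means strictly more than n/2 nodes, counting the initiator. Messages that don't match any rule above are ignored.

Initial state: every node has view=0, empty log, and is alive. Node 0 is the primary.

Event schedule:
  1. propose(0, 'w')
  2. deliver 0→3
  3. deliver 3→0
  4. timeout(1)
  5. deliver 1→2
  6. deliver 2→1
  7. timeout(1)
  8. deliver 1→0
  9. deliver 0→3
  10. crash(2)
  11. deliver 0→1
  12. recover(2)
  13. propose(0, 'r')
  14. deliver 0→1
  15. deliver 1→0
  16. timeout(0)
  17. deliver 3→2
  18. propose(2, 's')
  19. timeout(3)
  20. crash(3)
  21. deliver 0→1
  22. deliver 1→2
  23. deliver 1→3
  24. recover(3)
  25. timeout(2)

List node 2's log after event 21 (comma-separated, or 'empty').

empty

e1 propose(0,'w'): ·
e2 deliver 0→3: 3[back,v=0,w]
e3 deliver 3→0: ·
e4 timeout(1): 1[prim,v=1,-]
e5 deliver 1→2: 2[back,v=1,-]
e6 deliver 2→1: ·
e7 timeout(1): 1[back,v=2,-]
e8 deliver 1→0: 0[back,v=1,-]
e9 deliver 0→3: ·
e10 crash(2): 2[✗back,v=1,-]
e11 deliver 0→1: ·
e12 recover(2): 2[back,v=1,-]
e13 propose(0,'r'): ·
e14 deliver 0→1: ·
e15 deliver 1→0: 0[back,v=2,-]
e16 timeout(0): 0[back,v=3,-]
e17 deliver 3→2: ·
e18 propose(2,'s'): ·
e19 timeout(3): 3[back,v=1,w]
e20 crash(3): 3[✗back,v=1,w]
e21 deliver 0→1: 1[back,v=3,-]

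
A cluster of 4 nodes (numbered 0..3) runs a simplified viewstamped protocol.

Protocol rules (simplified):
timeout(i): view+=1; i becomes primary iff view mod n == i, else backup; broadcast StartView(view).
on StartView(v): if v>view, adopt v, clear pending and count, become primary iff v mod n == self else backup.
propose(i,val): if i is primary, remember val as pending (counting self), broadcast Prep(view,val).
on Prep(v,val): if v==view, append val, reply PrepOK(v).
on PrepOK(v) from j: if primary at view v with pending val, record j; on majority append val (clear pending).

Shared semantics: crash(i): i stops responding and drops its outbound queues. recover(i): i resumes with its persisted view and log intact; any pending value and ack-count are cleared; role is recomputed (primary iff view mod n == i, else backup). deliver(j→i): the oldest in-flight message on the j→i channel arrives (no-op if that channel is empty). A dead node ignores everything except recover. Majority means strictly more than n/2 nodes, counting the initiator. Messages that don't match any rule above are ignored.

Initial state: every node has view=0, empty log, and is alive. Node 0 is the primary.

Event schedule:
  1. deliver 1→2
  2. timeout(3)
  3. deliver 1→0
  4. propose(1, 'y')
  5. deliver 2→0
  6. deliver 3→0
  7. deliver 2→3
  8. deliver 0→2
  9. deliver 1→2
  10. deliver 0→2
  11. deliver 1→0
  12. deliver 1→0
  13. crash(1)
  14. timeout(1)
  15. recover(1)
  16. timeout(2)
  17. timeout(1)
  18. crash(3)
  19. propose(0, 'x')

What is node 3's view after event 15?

after 1 — deliver 1→2: ·
after 2 — timeout(3): n3:back/v1/[-]
after 3 — deliver 1→0: ·
after 4 — propose(1,'y'): ·
after 5 — deliver 2→0: ·
after 6 — deliver 3→0: n0:back/v1/[-]
after 7 — deliver 2→3: ·
after 8 — deliver 0→2: ·
after 9 — deliver 1→2: ·
after 10 — deliver 0→2: ·
after 11 — deliver 1→0: ·
after 12 — deliver 1→0: ·
after 13 — crash(1): n1:✗back/v0/[-]
after 14 — timeout(1): ·
after 15 — recover(1): n1:back/v0/[-]

1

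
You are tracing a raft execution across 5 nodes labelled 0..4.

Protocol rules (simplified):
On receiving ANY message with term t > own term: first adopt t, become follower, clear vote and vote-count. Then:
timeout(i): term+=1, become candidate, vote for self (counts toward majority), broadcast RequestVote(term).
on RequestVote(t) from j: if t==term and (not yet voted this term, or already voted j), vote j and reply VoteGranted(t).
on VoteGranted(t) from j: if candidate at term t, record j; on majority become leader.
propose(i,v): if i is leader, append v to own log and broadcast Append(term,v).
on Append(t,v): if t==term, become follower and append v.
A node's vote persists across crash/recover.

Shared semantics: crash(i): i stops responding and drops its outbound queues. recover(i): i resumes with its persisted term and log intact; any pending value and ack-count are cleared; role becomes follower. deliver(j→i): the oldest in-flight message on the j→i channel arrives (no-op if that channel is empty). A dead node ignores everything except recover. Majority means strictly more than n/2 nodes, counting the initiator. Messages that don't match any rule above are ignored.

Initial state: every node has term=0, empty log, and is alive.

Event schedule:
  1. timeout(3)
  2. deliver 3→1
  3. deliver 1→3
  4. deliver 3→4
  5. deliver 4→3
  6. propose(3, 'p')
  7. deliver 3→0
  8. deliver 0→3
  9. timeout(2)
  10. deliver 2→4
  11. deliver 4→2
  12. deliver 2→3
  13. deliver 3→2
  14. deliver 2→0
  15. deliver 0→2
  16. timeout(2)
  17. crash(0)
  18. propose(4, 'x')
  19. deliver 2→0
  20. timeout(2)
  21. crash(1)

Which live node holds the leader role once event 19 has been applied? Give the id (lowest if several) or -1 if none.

e1 timeout(3): 3[cand,t=1,-]
e2 deliver 3→1: 1[foll,t=1,-]
e3 deliver 1→3: ·
e4 deliver 3→4: 4[foll,t=1,-]
e5 deliver 4→3: 3[lead,t=1,-]
e6 propose(3,'p'): 3[lead,t=1,p]
e7 deliver 3→0: 0[foll,t=1,-]
e8 deliver 0→3: ·
e9 timeout(2): 2[cand,t=1,-]
e10 deliver 2→4: ·
e11 deliver 4→2: ·
e12 deliver 2→3: ·
e13 deliver 3→2: ·
e14 deliver 2→0: ·
e15 deliver 0→2: ·
e16 timeout(2): 2[cand,t=2,-]
e17 crash(0): 0[✗foll,t=1,-]
e18 propose(4,'x'): ·
e19 deliver 2→0: ·

3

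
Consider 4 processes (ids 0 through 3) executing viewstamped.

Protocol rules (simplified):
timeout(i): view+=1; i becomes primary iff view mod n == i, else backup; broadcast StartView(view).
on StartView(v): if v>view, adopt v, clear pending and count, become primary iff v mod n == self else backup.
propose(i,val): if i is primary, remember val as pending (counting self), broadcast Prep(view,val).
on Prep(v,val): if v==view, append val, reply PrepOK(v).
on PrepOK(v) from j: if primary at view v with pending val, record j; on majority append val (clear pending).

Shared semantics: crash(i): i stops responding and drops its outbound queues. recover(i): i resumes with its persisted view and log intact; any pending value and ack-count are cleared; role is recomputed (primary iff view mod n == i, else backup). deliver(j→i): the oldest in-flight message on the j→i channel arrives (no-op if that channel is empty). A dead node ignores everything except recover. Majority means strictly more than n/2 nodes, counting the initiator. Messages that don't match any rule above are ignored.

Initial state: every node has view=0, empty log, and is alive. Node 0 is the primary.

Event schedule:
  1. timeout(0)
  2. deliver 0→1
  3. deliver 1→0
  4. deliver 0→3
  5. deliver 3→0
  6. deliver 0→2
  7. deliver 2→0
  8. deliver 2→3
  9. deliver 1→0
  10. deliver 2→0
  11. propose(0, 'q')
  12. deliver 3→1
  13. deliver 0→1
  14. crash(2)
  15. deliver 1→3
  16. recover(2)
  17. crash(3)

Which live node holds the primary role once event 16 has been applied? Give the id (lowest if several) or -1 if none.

e1 timeout(0): 0[back,v=1,-]
e2 deliver 0→1: 1[prim,v=1,-]
e3 deliver 1→0: ·
e4 deliver 0→3: 3[back,v=1,-]
e5 deliver 3→0: ·
e6 deliver 0→2: 2[back,v=1,-]
e7 deliver 2→0: ·
e8 deliver 2→3: ·
e9 deliver 1→0: ·
e10 deliver 2→0: ·
e11 propose(0,'q'): ·
e12 deliver 3→1: ·
e13 deliver 0→1: ·
e14 crash(2): 2[✗back,v=1,-]
e15 deliver 1→3: ·
e16 recover(2): 2[back,v=1,-]

1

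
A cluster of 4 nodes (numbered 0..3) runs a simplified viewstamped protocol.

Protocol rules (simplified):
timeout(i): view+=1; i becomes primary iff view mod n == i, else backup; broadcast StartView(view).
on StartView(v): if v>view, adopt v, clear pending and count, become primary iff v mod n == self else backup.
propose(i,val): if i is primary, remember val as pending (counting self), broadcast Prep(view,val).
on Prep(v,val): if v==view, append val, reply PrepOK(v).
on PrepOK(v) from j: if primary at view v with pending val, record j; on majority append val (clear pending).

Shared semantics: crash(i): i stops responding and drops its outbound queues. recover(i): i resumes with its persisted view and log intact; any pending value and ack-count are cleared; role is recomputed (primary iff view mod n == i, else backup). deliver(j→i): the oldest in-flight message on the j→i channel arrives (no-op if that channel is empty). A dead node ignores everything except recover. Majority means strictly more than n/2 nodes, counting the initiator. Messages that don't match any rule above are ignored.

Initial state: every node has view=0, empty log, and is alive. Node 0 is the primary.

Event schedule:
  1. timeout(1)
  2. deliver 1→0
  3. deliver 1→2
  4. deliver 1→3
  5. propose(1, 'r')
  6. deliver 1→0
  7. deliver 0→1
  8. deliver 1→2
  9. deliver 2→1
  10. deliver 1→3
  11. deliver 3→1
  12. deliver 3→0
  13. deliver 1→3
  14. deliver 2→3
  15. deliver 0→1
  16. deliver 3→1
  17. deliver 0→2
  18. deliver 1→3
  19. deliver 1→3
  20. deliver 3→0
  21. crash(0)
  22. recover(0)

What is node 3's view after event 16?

1

1. timeout(1):  <1:prim v1 ->
2. deliver 1→0:  <0:back v1 ->
3. deliver 1→2:  <2:back v1 ->
4. deliver 1→3:  <3:back v1 ->
5. propose(1,'r'):  nop
6. deliver 1→0:  <0:back v1 r>
7. deliver 0→1:  nop
8. deliver 1→2:  <2:back v1 r>
9. deliver 2→1:  <1:prim v1 r>
10. deliver 1→3:  <3:back v1 r>
11. deliver 3→1:  nop
12. deliver 3→0:  nop
13. deliver 1→3:  nop
14. deliver 2→3:  nop
15. deliver 0→1:  nop
16. deliver 3→1:  nop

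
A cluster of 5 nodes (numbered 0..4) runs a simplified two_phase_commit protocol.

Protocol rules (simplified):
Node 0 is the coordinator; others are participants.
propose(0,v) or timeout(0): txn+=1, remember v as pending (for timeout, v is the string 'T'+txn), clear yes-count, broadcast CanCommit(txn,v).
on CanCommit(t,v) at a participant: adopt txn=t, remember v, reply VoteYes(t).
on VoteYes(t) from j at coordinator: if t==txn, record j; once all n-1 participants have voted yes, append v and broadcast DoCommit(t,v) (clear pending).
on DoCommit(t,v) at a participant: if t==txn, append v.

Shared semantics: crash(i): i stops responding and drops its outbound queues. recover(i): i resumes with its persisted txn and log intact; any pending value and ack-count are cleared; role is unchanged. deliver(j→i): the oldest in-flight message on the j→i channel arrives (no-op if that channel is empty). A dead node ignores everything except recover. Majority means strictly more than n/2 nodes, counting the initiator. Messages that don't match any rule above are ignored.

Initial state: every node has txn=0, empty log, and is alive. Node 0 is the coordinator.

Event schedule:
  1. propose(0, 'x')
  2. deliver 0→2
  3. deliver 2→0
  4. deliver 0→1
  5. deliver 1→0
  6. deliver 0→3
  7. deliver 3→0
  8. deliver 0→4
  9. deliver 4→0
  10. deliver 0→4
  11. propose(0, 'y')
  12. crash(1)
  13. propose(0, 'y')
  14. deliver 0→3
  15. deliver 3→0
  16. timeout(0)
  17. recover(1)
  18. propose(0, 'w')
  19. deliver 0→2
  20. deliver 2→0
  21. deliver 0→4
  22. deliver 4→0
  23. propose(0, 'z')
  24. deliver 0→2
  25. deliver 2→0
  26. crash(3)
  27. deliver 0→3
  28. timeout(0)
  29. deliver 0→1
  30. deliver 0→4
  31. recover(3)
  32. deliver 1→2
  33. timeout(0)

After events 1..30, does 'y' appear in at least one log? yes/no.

no

step 1 propose(0,'x'): 0={coor,t=1,log=-}
step 2 deliver 0→2: 2={part,t=1,log=-}
step 3 deliver 2→0: —
step 4 deliver 0→1: 1={part,t=1,log=-}
step 5 deliver 1→0: —
step 6 deliver 0→3: 3={part,t=1,log=-}
step 7 deliver 3→0: —
step 8 deliver 0→4: 4={part,t=1,log=-}
step 9 deliver 4→0: 0={coor,t=1,log=x}
step 10 deliver 0→4: 4={part,t=1,log=x}
step 11 propose(0,'y'): 0={coor,t=2,log=x}
step 12 crash(1): 1={✗part,t=1,log=-}
step 13 propose(0,'y'): 0={coor,t=3,log=x}
step 14 deliver 0→3: 3={part,t=1,log=x}
step 15 deliver 3→0: —
step 16 timeout(0): 0={coor,t=4,log=x}
step 17 recover(1): 1={part,t=1,log=-}
step 18 propose(0,'w'): 0={coor,t=5,log=x}
step 19 deliver 0→2: 2={part,t=1,log=x}
step 20 deliver 2→0: —
step 21 deliver 0→4: 4={part,t=2,log=x}
step 22 deliver 4→0: —
step 23 propose(0,'z'): 0={coor,t=6,log=x}
step 24 deliver 0→2: 2={part,t=2,log=x}
step 25 deliver 2→0: —
step 26 crash(3): 3={✗part,t=1,log=x}
step 27 deliver 0→3: —
step 28 timeout(0): 0={coor,t=7,log=x}
step 29 deliver 0→1: 1={part,t=1,log=x}
step 30 deliver 0→4: 4={part,t=3,log=x}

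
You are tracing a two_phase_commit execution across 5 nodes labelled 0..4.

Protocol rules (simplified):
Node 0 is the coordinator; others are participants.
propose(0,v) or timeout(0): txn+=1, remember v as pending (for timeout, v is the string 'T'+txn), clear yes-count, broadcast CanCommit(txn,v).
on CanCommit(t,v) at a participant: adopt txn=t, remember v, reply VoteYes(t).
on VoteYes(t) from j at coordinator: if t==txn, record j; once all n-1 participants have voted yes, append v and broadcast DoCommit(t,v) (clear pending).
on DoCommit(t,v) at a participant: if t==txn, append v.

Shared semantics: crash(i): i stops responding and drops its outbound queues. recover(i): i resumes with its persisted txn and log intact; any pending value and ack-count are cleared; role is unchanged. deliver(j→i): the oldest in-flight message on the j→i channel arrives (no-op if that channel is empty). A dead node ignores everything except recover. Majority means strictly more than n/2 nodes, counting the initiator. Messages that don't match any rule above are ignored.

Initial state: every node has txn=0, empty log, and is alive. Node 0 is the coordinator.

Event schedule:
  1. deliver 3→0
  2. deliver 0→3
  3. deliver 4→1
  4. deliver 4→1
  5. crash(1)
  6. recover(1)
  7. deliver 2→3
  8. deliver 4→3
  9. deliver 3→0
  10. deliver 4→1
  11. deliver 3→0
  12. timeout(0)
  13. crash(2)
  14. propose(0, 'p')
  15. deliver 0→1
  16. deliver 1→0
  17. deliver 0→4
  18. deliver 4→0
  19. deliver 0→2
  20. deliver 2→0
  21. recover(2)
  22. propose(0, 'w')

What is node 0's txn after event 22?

1. deliver 3→0:  nop
2. deliver 0→3:  nop
3. deliver 4→1:  nop
4. deliver 4→1:  nop
5. crash(1):  <1:✗part t0 ->
6. recover(1):  <1:part t0 ->
7. deliver 2→3:  nop
8. deliver 4→3:  nop
9. deliver 3→0:  nop
10. deliver 4→1:  nop
11. deliver 3→0:  nop
12. timeout(0):  <0:coor t1 ->
13. crash(2):  <2:✗part t0 ->
14. propose(0,'p'):  <0:coor t2 ->
15. deliver 0→1:  <1:part t1 ->
16. deliver 1→0:  nop
17. deliver 0→4:  <4:part t1 ->
18. deliver 4→0:  nop
19. deliver 0→2:  nop
20. deliver 2→0:  nop
21. recover(2):  <2:part t0 ->
22. propose(0,'w'):  <0:coor t3 ->

3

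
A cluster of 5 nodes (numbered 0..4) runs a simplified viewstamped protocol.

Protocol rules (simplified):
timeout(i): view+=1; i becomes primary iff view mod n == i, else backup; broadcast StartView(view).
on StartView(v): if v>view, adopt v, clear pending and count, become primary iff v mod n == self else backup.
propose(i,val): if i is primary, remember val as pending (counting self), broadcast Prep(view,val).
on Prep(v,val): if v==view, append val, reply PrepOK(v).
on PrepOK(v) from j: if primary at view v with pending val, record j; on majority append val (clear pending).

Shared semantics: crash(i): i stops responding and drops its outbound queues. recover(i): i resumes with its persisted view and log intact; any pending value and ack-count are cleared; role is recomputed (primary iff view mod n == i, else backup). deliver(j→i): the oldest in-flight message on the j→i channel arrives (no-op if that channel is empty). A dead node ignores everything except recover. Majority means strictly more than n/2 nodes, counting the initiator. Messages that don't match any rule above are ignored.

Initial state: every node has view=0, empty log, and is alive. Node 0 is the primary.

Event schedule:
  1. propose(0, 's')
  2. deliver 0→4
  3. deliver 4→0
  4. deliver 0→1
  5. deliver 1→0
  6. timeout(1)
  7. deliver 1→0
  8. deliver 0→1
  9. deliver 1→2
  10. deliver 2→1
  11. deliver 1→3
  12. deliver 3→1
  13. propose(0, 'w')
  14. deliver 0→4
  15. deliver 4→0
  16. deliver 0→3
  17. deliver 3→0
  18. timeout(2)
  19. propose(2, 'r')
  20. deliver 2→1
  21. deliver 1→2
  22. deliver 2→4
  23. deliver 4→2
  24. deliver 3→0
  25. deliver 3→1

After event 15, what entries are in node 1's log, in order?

after 1 — propose(0,'s'): ·
after 2 — deliver 0→4: n4:back/v0/[s]
after 3 — deliver 4→0: ·
after 4 — deliver 0→1: n1:back/v0/[s]
after 5 — deliver 1→0: n0:prim/v0/[s]
after 6 — timeout(1): n1:prim/v1/[s]
after 7 — deliver 1→0: n0:back/v1/[s]
after 8 — deliver 0→1: ·
after 9 — deliver 1→2: n2:back/v1/[-]
after 10 — deliver 2→1: ·
after 11 — deliver 1→3: n3:back/v1/[-]
after 12 — deliver 3→1: ·
after 13 — propose(0,'w'): ·
after 14 — deliver 0→4: ·
after 15 — deliver 4→0: ·

s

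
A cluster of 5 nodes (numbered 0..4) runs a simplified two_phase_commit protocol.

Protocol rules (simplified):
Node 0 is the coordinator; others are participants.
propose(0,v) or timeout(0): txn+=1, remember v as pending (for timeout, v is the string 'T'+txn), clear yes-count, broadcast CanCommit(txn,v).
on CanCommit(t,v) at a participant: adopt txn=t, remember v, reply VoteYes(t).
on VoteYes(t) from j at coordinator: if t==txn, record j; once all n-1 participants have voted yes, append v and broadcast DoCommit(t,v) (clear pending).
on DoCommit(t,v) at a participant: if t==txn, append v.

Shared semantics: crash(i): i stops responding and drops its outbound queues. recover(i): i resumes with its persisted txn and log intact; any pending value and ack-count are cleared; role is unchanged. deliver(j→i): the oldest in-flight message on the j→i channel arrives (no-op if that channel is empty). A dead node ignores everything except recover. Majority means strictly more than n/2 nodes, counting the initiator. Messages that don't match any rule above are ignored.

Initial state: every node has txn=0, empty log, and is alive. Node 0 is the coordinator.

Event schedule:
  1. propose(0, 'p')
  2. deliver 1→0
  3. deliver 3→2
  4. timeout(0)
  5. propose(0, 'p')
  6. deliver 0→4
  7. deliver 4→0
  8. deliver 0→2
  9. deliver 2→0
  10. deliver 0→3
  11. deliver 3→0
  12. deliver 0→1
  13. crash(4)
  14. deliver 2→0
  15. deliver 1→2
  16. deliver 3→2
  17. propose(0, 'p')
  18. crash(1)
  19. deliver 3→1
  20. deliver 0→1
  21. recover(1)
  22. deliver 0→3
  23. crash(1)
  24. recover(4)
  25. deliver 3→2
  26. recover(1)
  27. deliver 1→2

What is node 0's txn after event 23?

4

e1 propose(0,'p'): 0[coor,t=1,-]
e2 deliver 1→0: ·
e3 deliver 3→2: ·
e4 timeout(0): 0[coor,t=2,-]
e5 propose(0,'p'): 0[coor,t=3,-]
e6 deliver 0→4: 4[part,t=1,-]
e7 deliver 4→0: ·
e8 deliver 0→2: 2[part,t=1,-]
e9 deliver 2→0: ·
e10 deliver 0→3: 3[part,t=1,-]
e11 deliver 3→0: ·
e12 deliver 0→1: 1[part,t=1,-]
e13 crash(4): 4[✗part,t=1,-]
e14 deliver 2→0: ·
e15 deliver 1→2: ·
e16 deliver 3→2: ·
e17 propose(0,'p'): 0[coor,t=4,-]
e18 crash(1): 1[✗part,t=1,-]
e19 deliver 3→1: ·
e20 deliver 0→1: ·
e21 recover(1): 1[part,t=1,-]
e22 deliver 0→3: 3[part,t=2,-]
e23 crash(1): 1[✗part,t=1,-]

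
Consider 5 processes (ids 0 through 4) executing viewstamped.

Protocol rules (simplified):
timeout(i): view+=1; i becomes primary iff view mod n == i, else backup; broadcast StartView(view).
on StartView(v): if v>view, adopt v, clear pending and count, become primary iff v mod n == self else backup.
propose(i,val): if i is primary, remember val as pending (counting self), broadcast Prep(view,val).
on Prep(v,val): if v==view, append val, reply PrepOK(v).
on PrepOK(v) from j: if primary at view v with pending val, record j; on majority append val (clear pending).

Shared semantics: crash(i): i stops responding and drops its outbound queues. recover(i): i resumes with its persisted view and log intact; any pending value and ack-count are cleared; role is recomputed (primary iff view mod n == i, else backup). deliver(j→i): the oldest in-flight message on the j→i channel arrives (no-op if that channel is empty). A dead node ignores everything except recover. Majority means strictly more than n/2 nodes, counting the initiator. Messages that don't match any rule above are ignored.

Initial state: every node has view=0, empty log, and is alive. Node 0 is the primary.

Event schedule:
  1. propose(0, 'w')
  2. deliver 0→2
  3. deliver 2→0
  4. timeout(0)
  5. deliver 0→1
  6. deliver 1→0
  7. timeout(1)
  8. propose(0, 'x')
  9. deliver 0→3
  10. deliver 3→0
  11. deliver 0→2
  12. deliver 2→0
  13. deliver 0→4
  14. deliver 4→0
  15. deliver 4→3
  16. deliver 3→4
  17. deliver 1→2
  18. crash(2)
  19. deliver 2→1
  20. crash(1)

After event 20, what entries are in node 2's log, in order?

w

1. propose(0,'w'):  nop
2. deliver 0→2:  <2:back v0 w>
3. deliver 2→0:  nop
4. timeout(0):  <0:back v1 ->
5. deliver 0→1:  <1:back v0 w>
6. deliver 1→0:  nop
7. timeout(1):  <1:prim v1 w>
8. propose(0,'x'):  nop
9. deliver 0→3:  <3:back v0 w>
10. deliver 3→0:  nop
11. deliver 0→2:  <2:back v1 w>
12. deliver 2→0:  nop
13. deliver 0→4:  <4:back v0 w>
14. deliver 4→0:  nop
15. deliver 4→3:  nop
16. deliver 3→4:  nop
17. deliver 1→2:  nop
18. crash(2):  <2:✗back v1 w>
19. deliver 2→1:  nop
20. crash(1):  <1:✗prim v1 w>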